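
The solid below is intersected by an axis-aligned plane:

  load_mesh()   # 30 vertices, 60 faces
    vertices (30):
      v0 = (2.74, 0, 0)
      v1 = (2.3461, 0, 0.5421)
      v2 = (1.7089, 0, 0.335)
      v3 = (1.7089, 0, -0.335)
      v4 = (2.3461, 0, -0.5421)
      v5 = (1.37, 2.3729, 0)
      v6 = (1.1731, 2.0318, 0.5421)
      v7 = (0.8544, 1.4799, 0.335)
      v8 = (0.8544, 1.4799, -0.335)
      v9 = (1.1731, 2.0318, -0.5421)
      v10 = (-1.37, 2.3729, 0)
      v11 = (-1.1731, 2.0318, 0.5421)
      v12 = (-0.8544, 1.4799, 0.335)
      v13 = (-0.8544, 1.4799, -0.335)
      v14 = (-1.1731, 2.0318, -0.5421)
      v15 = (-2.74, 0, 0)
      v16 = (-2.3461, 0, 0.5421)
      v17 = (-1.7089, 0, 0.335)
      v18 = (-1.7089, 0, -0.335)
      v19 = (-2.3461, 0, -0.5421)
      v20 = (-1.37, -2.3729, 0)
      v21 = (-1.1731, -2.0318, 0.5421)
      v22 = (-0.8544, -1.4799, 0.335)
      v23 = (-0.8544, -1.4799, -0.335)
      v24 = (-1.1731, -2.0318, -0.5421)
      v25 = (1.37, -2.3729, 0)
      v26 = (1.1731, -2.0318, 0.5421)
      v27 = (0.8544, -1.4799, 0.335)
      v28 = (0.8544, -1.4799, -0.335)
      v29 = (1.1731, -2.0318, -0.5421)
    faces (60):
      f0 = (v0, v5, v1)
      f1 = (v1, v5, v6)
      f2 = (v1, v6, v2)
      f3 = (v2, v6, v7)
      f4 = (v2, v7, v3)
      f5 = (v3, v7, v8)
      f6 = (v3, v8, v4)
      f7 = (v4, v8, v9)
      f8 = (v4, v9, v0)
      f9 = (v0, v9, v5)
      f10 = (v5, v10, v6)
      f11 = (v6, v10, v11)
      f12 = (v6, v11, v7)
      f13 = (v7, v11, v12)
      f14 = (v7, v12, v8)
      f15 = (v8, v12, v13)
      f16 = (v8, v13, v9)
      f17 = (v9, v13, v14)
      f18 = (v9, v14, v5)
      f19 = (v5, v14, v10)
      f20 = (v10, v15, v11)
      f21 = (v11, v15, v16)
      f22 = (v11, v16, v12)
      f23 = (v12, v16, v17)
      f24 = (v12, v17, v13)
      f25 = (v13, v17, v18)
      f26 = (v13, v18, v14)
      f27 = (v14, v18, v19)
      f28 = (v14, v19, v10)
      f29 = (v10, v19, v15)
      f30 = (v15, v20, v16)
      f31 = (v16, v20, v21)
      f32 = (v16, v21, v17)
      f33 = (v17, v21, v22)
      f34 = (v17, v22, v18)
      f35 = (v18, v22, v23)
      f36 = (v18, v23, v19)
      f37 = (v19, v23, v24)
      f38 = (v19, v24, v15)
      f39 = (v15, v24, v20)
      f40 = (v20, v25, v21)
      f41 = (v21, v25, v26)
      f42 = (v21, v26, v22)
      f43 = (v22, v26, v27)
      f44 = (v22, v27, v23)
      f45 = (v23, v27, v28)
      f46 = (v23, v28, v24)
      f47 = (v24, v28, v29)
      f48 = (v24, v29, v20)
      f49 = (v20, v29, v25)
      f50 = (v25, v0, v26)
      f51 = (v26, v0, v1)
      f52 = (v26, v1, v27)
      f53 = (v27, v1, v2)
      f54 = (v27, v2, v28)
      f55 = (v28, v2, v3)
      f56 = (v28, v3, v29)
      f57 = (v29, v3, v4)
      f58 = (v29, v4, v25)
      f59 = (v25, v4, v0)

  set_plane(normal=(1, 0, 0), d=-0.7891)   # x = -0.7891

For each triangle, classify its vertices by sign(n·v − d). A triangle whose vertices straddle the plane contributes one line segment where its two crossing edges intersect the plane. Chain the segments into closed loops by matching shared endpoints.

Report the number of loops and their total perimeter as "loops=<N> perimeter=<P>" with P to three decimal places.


loops=2 perimeter=6.260

Straddling triangles (20 of 60):
  (v5,v10,v6) [+-+] → (-0.7891, 2.3729, 0)–(-0.7891, 2.29499, 0.123828)  len=0.1463
  (v6,v10,v11) [+--] → (-0.7891, 2.29499, 0.123828)–(-0.7891, 2.0318, 0.5421)  len=0.4942
  (v6,v11,v7) [+-+] → (-0.7891, 2.0318, 0.5421)–(-0.7891, 1.92727, 0.502876)  len=0.1116
  (v7,v11,v12) [+--] → (-0.7891, 1.92727, 0.502876)–(-0.7891, 1.4799, 0.335)  len=0.4778
  (v7,v12,v8) [+-+] → (-0.7891, 1.4799, 0.335)–(-0.7891, 1.4799, 0.309397)  len=0.0256
  (v8,v12,v13) [+--] → (-0.7891, 1.4799, 0.309397)–(-0.7891, 1.4799, -0.335)  len=0.6444
  (v8,v13,v9) [+-+] → (-0.7891, 1.4799, -0.335)–(-0.7891, 1.49768, -0.34167)  len=0.0190
  (v9,v13,v14) [+--] → (-0.7891, 1.49768, -0.34167)–(-0.7891, 2.0318, -0.5421)  len=0.5705
  (v9,v14,v5) [+-+] → (-0.7891, 2.0318, -0.5421)–(-0.7891, 2.08331, -0.460245)  len=0.0967
  (v5,v14,v10) [+--] → (-0.7891, 2.08331, -0.460245)–(-0.7891, 2.3729, 0)  len=0.5438
  (v20,v25,v21) [-+-] → (-0.7891, -2.3729, 0)–(-0.7891, -2.08331, 0.460245)  len=0.5438
  (v21,v25,v26) [-++] → (-0.7891, -2.08331, 0.460245)–(-0.7891, -2.0318, 0.5421)  len=0.0967
  (v21,v26,v22) [-+-] → (-0.7891, -2.0318, 0.5421)–(-0.7891, -1.49768, 0.34167)  len=0.5705
  (v22,v26,v27) [-++] → (-0.7891, -1.49768, 0.34167)–(-0.7891, -1.4799, 0.335)  len=0.0190
  (v22,v27,v23) [-+-] → (-0.7891, -1.4799, 0.335)–(-0.7891, -1.4799, -0.309397)  len=0.6444
  (v23,v27,v28) [-++] → (-0.7891, -1.4799, -0.309397)–(-0.7891, -1.4799, -0.335)  len=0.0256
  (v23,v28,v24) [-+-] → (-0.7891, -1.4799, -0.335)–(-0.7891, -1.92727, -0.502876)  len=0.4778
  (v24,v28,v29) [-++] → (-0.7891, -1.92727, -0.502876)–(-0.7891, -2.0318, -0.5421)  len=0.1116
  (v24,v29,v20) [-+-] → (-0.7891, -2.0318, -0.5421)–(-0.7891, -2.29499, -0.123828)  len=0.4942
  (v20,v29,v25) [-++] → (-0.7891, -2.29499, -0.123828)–(-0.7891, -2.3729, 0)  len=0.1463

Chained into 2 loop(s):
  loop 1: 10 segments, perimeter = 3.1299
  loop 2: 10 segments, perimeter = 3.1299
Total perimeter = 6.260


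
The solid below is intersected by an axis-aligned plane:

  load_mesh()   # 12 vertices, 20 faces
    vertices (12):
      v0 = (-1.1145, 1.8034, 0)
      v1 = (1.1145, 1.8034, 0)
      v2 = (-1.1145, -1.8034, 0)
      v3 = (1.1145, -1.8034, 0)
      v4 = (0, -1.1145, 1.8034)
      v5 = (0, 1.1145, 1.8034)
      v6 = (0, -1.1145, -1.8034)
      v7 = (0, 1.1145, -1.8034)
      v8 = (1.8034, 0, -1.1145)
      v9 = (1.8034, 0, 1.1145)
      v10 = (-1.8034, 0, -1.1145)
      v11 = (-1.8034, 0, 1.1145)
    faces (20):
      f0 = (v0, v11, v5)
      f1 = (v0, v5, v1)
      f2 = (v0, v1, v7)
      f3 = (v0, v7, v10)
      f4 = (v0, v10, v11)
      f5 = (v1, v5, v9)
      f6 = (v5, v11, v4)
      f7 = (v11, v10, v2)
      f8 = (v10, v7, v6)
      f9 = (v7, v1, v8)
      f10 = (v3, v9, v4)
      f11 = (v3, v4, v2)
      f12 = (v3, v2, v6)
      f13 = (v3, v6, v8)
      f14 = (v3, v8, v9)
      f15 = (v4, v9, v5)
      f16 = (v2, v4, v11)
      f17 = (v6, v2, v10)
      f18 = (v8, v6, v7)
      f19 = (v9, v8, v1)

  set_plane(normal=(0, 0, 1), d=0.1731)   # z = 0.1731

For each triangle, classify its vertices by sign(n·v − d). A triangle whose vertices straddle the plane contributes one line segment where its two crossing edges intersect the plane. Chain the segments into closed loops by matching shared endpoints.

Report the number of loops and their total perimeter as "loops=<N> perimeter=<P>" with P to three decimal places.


Straddling triangles (10 of 20):
  (v0,v11,v5) [-++] → (-1.2215, 1.5233, 0.1731)–(-1.00752, 1.73728, 0.1731)  len=0.3026
  (v0,v5,v1) [-+-] → (-1.00752, 1.73728, 0.1731)–(1.00752, 1.73728, 0.1731)  len=2.0150
  (v0,v10,v11) [--+] → (-1.8034, 0, 0.1731)–(-1.2215, 1.5233, 0.1731)  len=1.6307
  (v1,v5,v9) [-++] → (1.00752, 1.73728, 0.1731)–(1.2215, 1.5233, 0.1731)  len=0.3026
  (v11,v10,v2) [+--] → (-1.8034, 0, 0.1731)–(-1.2215, -1.5233, 0.1731)  len=1.6307
  (v3,v9,v4) [-++] → (1.2215, -1.5233, 0.1731)–(1.00752, -1.73728, 0.1731)  len=0.3026
  (v3,v4,v2) [-+-] → (1.00752, -1.73728, 0.1731)–(-1.00752, -1.73728, 0.1731)  len=2.0150
  (v3,v8,v9) [--+] → (1.8034, 0, 0.1731)–(1.2215, -1.5233, 0.1731)  len=1.6307
  (v2,v4,v11) [-++] → (-1.00752, -1.73728, 0.1731)–(-1.2215, -1.5233, 0.1731)  len=0.3026
  (v9,v8,v1) [+--] → (1.8034, 0, 0.1731)–(1.2215, 1.5233, 0.1731)  len=1.6307

Chained into 1 loop(s):
  loop 1: 10 segments, perimeter = 11.7632
Total perimeter = 11.763

loops=1 perimeter=11.763


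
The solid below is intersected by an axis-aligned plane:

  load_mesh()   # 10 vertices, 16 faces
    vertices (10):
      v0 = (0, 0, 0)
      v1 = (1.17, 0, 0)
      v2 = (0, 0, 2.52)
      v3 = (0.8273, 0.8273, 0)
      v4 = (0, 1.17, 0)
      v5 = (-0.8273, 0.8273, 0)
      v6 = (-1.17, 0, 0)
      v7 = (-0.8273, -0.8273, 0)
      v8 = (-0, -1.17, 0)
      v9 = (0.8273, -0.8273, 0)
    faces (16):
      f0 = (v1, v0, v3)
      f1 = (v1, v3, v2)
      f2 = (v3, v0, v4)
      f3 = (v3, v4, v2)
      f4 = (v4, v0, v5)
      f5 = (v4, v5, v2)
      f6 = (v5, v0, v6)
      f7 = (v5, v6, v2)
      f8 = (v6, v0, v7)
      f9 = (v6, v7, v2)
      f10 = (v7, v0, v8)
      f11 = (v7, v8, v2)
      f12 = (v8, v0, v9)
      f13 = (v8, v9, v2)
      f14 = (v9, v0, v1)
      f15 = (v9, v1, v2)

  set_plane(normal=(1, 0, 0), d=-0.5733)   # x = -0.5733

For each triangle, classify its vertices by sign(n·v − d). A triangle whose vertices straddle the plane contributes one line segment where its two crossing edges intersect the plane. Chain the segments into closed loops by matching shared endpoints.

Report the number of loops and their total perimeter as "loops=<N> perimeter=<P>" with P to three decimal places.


loops=1 perimeter=5.108

Straddling triangles (8 of 16):
  (v4,v0,v5) [++-] → (-0.5733, 0.5733, 0)–(-0.5733, 0.932517, 0)  len=0.3592
  (v4,v5,v2) [+-+] → (-0.5733, 0.932517, 0)–(-0.5733, 0.5733, 0.773698)  len=0.8530
  (v5,v0,v6) [-+-] → (-0.5733, 0.5733, 0)–(-0.5733, 0, 0)  len=0.5733
  (v5,v6,v2) [--+] → (-0.5733, 0, 1.2852)–(-0.5733, 0.5733, 0.773698)  len=0.7683
  (v6,v0,v7) [-+-] → (-0.5733, 0, 0)–(-0.5733, -0.5733, 0)  len=0.5733
  (v6,v7,v2) [--+] → (-0.5733, -0.5733, 0.773698)–(-0.5733, 0, 1.2852)  len=0.7683
  (v7,v0,v8) [-++] → (-0.5733, -0.5733, 0)–(-0.5733, -0.932517, 0)  len=0.3592
  (v7,v8,v2) [-++] → (-0.5733, -0.932517, 0)–(-0.5733, -0.5733, 0.773698)  len=0.8530

Chained into 1 loop(s):
  loop 1: 8 segments, perimeter = 5.1077
Total perimeter = 5.108


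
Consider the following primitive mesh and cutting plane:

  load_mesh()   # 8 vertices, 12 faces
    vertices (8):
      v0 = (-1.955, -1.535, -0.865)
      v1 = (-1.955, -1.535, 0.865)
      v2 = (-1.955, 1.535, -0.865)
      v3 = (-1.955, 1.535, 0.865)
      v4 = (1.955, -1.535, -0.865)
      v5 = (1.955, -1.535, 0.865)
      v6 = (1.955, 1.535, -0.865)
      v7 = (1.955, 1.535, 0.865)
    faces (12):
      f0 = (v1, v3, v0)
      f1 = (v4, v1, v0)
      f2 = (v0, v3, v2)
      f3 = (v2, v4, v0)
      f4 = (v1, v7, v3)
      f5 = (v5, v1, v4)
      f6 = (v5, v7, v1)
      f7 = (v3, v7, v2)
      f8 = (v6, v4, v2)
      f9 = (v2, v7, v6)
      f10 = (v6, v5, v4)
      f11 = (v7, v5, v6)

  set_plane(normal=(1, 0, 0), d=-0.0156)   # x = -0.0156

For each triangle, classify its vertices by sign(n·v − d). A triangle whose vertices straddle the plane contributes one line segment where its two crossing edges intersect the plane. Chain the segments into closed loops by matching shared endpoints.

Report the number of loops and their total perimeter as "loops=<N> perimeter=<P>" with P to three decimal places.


Straddling triangles (8 of 12):
  (v4,v1,v0) [+--] → (-0.0156, -1.535, 0.0069023)–(-0.0156, -1.535, -0.865)  len=0.8719
  (v2,v4,v0) [-+-] → (-0.0156, 0.0122486, -0.865)–(-0.0156, -1.535, -0.865)  len=1.5472
  (v1,v7,v3) [-+-] → (-0.0156, -0.0122486, 0.865)–(-0.0156, 1.535, 0.865)  len=1.5472
  (v5,v1,v4) [+-+] → (-0.0156, -1.535, 0.865)–(-0.0156, -1.535, 0.0069023)  len=0.8581
  (v5,v7,v1) [++-] → (-0.0156, -0.0122486, 0.865)–(-0.0156, -1.535, 0.865)  len=1.5228
  (v3,v7,v2) [-+-] → (-0.0156, 1.535, 0.865)–(-0.0156, 1.535, -0.0069023)  len=0.8719
  (v6,v4,v2) [++-] → (-0.0156, 0.0122486, -0.865)–(-0.0156, 1.535, -0.865)  len=1.5228
  (v2,v7,v6) [-++] → (-0.0156, 1.535, -0.0069023)–(-0.0156, 1.535, -0.865)  len=0.8581

Chained into 1 loop(s):
  loop 1: 8 segments, perimeter = 9.6000
Total perimeter = 9.600

loops=1 perimeter=9.600


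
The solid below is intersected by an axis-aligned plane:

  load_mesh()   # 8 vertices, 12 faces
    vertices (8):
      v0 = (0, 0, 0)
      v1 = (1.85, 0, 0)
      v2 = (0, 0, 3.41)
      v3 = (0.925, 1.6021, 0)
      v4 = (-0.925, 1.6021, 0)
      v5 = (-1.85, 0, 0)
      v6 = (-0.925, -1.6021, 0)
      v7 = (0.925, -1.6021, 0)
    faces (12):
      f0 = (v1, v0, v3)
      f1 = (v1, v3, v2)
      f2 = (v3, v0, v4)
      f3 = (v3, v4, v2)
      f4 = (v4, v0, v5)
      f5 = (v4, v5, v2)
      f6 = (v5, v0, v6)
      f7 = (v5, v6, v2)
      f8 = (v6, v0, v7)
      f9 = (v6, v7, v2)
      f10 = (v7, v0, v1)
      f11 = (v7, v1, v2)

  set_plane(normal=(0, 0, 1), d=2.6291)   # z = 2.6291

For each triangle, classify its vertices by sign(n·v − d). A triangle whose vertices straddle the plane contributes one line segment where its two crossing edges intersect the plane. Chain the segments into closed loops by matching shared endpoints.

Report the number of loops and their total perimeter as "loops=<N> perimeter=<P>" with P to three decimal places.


loops=1 perimeter=2.542

Straddling triangles (6 of 12):
  (v1,v3,v2) [--+] → (0.211828, 0.366886, 2.6291)–(0.423655, 0, 2.6291)  len=0.4236
  (v3,v4,v2) [--+] → (-0.211828, 0.366886, 2.6291)–(0.211828, 0.366886, 2.6291)  len=0.4237
  (v4,v5,v2) [--+] → (-0.423655, 0, 2.6291)–(-0.211828, 0.366886, 2.6291)  len=0.4236
  (v5,v6,v2) [--+] → (-0.211828, -0.366886, 2.6291)–(-0.423655, 0, 2.6291)  len=0.4236
  (v6,v7,v2) [--+] → (0.211828, -0.366886, 2.6291)–(-0.211828, -0.366886, 2.6291)  len=0.4237
  (v7,v1,v2) [--+] → (0.423655, 0, 2.6291)–(0.211828, -0.366886, 2.6291)  len=0.4236

Chained into 1 loop(s):
  loop 1: 6 segments, perimeter = 2.5419
Total perimeter = 2.542


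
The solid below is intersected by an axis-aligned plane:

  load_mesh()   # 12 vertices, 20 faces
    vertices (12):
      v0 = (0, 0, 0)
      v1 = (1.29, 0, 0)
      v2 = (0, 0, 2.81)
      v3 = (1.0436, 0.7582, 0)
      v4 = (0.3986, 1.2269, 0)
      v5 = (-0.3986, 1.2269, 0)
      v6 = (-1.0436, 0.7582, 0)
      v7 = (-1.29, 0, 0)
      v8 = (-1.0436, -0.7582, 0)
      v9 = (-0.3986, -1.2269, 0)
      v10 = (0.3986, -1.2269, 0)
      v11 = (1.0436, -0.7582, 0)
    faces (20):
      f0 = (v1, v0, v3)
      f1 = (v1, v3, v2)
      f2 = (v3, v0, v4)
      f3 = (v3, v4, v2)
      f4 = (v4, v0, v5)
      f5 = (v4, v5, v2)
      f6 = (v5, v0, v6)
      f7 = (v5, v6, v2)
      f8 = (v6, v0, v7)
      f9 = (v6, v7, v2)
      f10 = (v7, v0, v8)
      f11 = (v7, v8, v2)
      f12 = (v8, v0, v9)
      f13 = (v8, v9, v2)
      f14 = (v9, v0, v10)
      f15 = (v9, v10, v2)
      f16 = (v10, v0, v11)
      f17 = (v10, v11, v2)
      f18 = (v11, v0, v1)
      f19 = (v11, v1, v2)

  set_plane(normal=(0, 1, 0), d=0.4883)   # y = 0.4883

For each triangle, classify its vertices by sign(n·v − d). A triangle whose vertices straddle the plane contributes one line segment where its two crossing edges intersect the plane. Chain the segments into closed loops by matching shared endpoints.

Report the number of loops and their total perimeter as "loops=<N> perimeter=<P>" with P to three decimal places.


Straddling triangles (10 of 20):
  (v1,v0,v3) [--+] → (0.672105, 0.4883, 0)–(1.13131, 0.4883, 0)  len=0.4592
  (v1,v3,v2) [-+-] → (1.13131, 0.4883, 0)–(0.672105, 0.4883, 1.00029)  len=1.1007
  (v3,v0,v4) [+-+] → (0.672105, 0.4883, 0)–(0.158641, 0.4883, 0)  len=0.5135
  (v3,v4,v2) [++-] → (0.158641, 0.4883, 1.69163)–(0.672105, 0.4883, 1.00029)  len=0.8612
  (v4,v0,v5) [+-+] → (0.158641, 0.4883, 0)–(-0.158641, 0.4883, 0)  len=0.3173
  (v4,v5,v2) [++-] → (-0.158641, 0.4883, 1.69163)–(0.158641, 0.4883, 1.69163)  len=0.3173
  (v5,v0,v6) [+-+] → (-0.158641, 0.4883, 0)–(-0.672105, 0.4883, 0)  len=0.5135
  (v5,v6,v2) [++-] → (-0.672105, 0.4883, 1.00029)–(-0.158641, 0.4883, 1.69163)  len=0.8612
  (v6,v0,v7) [+--] → (-0.672105, 0.4883, 0)–(-1.13131, 0.4883, 0)  len=0.4592
  (v6,v7,v2) [+--] → (-1.13131, 0.4883, 0)–(-0.672105, 0.4883, 1.00029)  len=1.1007

Chained into 1 loop(s):
  loop 1: 10 segments, perimeter = 6.5036
Total perimeter = 6.504

loops=1 perimeter=6.504


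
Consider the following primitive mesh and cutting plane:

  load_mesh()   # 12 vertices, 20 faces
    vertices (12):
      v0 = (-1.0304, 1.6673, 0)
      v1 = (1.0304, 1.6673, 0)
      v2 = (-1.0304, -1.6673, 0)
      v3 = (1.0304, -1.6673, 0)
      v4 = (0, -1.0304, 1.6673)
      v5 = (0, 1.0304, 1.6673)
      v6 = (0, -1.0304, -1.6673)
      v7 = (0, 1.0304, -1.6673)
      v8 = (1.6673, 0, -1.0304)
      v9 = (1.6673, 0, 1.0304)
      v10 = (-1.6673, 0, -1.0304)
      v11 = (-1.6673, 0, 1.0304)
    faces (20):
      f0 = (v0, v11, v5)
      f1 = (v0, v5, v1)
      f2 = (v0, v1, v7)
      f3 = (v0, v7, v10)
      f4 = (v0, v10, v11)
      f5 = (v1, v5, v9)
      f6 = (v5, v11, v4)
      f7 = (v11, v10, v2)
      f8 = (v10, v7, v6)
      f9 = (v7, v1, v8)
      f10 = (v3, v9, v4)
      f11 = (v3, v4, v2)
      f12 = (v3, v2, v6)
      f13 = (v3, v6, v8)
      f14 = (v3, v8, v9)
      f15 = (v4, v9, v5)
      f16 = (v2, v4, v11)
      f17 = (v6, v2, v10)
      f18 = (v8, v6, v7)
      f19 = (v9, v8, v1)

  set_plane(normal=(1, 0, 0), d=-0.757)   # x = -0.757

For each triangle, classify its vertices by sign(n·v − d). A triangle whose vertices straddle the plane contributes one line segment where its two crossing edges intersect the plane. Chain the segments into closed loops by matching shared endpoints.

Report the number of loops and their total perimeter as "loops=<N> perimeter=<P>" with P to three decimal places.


loops=1 perimeter=9.438

Straddling triangles (10 of 20):
  (v0,v11,v5) [--+] → (-0.757, 0.56257, 1.37813)–(-0.757, 1.49831, 0.442391)  len=1.3233
  (v0,v5,v1) [-++] → (-0.757, 1.49831, 0.442391)–(-0.757, 1.6673, 0)  len=0.4736
  (v0,v1,v7) [-++] → (-0.757, 1.6673, 0)–(-0.757, 1.49831, -0.442391)  len=0.4736
  (v0,v7,v10) [-+-] → (-0.757, 1.49831, -0.442391)–(-0.757, 0.56257, -1.37813)  len=1.3233
  (v5,v11,v4) [+-+] → (-0.757, 0.56257, 1.37813)–(-0.757, -0.56257, 1.37813)  len=1.1251
  (v10,v7,v6) [-++] → (-0.757, 0.56257, -1.37813)–(-0.757, -0.56257, -1.37813)  len=1.1251
  (v3,v4,v2) [++-] → (-0.757, -1.49831, 0.442391)–(-0.757, -1.6673, 0)  len=0.4736
  (v3,v2,v6) [+-+] → (-0.757, -1.6673, 0)–(-0.757, -1.49831, -0.442391)  len=0.4736
  (v2,v4,v11) [-+-] → (-0.757, -1.49831, 0.442391)–(-0.757, -0.56257, 1.37813)  len=1.3233
  (v6,v2,v10) [+--] → (-0.757, -1.49831, -0.442391)–(-0.757, -0.56257, -1.37813)  len=1.3233

Chained into 1 loop(s):
  loop 1: 10 segments, perimeter = 9.4379
Total perimeter = 9.438


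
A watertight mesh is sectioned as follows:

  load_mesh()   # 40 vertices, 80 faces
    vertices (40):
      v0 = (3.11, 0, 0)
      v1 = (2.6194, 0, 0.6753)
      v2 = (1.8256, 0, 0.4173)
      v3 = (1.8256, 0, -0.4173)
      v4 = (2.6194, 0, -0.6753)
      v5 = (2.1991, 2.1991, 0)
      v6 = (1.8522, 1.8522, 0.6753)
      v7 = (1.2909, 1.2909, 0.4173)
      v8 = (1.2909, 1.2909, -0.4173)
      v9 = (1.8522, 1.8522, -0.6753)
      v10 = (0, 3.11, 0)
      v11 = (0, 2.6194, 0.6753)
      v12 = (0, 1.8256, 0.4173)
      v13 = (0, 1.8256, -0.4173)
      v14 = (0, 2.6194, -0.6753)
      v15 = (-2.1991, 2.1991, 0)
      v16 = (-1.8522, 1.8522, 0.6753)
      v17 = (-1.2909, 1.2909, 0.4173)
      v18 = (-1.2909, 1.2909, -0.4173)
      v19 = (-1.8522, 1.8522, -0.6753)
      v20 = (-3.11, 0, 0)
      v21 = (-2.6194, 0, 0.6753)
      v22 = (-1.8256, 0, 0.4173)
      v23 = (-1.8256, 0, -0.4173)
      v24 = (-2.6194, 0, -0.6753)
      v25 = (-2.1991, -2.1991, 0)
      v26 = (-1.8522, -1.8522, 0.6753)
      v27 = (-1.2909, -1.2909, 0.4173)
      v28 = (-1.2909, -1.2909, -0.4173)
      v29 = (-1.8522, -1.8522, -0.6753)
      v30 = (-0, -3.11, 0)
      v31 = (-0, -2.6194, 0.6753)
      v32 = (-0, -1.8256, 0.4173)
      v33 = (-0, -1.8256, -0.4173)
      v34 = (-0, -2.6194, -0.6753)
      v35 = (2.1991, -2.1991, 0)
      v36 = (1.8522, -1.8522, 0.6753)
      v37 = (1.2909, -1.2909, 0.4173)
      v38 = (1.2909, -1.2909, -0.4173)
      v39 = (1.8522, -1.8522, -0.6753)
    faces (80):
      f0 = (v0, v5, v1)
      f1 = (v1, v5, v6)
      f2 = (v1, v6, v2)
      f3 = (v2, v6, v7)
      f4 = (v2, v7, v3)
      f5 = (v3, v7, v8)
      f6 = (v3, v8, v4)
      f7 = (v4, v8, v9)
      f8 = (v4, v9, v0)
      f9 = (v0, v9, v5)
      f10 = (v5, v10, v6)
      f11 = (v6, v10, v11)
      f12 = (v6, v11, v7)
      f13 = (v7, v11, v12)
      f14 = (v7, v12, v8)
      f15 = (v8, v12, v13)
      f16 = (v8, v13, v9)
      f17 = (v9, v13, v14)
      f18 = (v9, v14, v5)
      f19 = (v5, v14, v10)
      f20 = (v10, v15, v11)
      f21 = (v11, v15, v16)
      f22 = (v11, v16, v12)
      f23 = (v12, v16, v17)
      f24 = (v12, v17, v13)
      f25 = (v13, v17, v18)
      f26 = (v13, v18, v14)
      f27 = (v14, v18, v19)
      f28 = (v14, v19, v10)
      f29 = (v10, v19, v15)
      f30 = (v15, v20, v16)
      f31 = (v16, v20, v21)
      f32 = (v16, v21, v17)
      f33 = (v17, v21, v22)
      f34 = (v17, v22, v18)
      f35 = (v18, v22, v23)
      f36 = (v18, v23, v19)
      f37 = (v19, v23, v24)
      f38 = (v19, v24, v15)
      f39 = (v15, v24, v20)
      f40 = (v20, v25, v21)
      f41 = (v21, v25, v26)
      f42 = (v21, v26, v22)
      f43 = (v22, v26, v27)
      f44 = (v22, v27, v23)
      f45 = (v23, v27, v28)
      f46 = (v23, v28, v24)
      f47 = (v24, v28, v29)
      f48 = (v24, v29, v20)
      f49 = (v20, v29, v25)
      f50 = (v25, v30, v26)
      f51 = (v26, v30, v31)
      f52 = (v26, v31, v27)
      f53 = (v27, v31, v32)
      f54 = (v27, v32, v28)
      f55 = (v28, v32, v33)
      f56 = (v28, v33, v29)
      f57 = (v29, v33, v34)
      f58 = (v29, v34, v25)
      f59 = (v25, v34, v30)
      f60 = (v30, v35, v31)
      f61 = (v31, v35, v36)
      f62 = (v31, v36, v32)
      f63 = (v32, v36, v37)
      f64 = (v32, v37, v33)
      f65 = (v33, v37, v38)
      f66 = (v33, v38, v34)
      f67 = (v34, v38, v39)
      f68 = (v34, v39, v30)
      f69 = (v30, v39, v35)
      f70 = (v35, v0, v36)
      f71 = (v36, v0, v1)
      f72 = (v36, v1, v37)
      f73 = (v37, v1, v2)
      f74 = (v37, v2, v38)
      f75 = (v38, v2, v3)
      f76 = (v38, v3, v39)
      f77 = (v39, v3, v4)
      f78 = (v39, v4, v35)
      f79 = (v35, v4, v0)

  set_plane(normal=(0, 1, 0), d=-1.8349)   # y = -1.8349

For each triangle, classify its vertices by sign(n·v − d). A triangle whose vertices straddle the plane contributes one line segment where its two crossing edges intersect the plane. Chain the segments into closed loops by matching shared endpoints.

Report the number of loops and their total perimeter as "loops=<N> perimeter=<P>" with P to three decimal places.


loops=1 perimeter=10.847

Straddling triangles (22 of 80):
  (v20,v25,v21) [+-+] → (-2.34996, -1.8349, 0)–(-2.26871, -1.8349, 0.111839)  len=0.1382
  (v21,v25,v26) [+--] → (-2.26871, -1.8349, 0.111839)–(-1.85937, -1.8349, 0.6753)  len=0.6965
  (v21,v26,v22) [+-+] → (-1.85937, -1.8349, 0.6753)–(-1.85195, -1.8349, 0.67289)  len=0.0078
  (v22,v26,v27) [+-+] → (-1.85195, -1.8349, 0.67289)–(-1.8349, -1.8349, 0.667348)  len=0.0179
  (v24,v28,v29) [++-] → (-1.8349, -1.8349, -0.667348)–(-1.85937, -1.8349, -0.6753)  len=0.0257
  (v24,v29,v20) [+-+] → (-1.85937, -1.8349, -0.6753)–(-1.86395, -1.8349, -0.668993)  len=0.0078
  (v20,v29,v25) [+--] → (-1.86395, -1.8349, -0.668993)–(-2.34996, -1.8349, 0)  len=0.8269
  (v26,v31,v27) [--+] → (-0.762297, -1.8349, 0.522947)–(-1.8349, -1.8349, 0.667348)  len=1.0823
  (v27,v31,v32) [+-+] → (-0.762297, -1.8349, 0.522947)–(0, -1.8349, 0.420323)  len=0.7692
  (v28,v33,v29) [++-] → (-0.647574, -1.8349, -0.507503)–(-1.8349, -1.8349, -0.667348)  len=1.1980
  (v29,v33,v34) [-+-] → (-0.647574, -1.8349, -0.507503)–(0, -1.8349, -0.420323)  len=0.6534
  (v31,v36,v32) [--+] → (0.647574, -1.8349, 0.507503)–(0, -1.8349, 0.420323)  len=0.6534
  (v32,v36,v37) [+-+] → (0.647574, -1.8349, 0.507503)–(1.8349, -1.8349, 0.667348)  len=1.1980
  (v33,v38,v34) [++-] → (0.762297, -1.8349, -0.522947)–(0, -1.8349, -0.420323)  len=0.7692
  (v34,v38,v39) [-+-] → (0.762297, -1.8349, -0.522947)–(1.8349, -1.8349, -0.667348)  len=1.0823
  (v35,v0,v36) [-+-] → (2.34996, -1.8349, 0)–(1.86395, -1.8349, 0.668993)  len=0.8269
  (v36,v0,v1) [-++] → (1.86395, -1.8349, 0.668993)–(1.85937, -1.8349, 0.6753)  len=0.0078
  (v36,v1,v37) [-++] → (1.85937, -1.8349, 0.6753)–(1.8349, -1.8349, 0.667348)  len=0.0257
  (v38,v3,v39) [++-] → (1.85195, -1.8349, -0.67289)–(1.8349, -1.8349, -0.667348)  len=0.0179
  (v39,v3,v4) [-++] → (1.85195, -1.8349, -0.67289)–(1.85937, -1.8349, -0.6753)  len=0.0078
  (v39,v4,v35) [-+-] → (1.85937, -1.8349, -0.6753)–(2.26871, -1.8349, -0.111839)  len=0.6965
  (v35,v4,v0) [-++] → (2.26871, -1.8349, -0.111839)–(2.34996, -1.8349, 0)  len=0.1382

Chained into 1 loop(s):
  loop 1: 22 segments, perimeter = 10.8475
Total perimeter = 10.847


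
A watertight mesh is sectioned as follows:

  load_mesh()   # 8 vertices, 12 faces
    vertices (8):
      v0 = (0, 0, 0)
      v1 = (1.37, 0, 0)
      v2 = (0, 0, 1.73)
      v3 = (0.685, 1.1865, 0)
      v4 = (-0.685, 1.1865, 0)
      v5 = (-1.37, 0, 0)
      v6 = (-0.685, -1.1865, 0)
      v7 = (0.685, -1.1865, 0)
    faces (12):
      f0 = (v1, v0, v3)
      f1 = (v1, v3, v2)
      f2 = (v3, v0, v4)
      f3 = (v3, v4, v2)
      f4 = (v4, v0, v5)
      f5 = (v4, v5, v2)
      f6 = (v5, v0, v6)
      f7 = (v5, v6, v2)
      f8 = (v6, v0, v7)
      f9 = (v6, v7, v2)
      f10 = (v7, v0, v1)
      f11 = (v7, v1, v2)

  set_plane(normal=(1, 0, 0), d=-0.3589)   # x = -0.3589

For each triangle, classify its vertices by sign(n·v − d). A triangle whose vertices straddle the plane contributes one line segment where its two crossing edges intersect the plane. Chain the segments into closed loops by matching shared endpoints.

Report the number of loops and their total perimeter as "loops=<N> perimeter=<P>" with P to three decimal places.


Straddling triangles (8 of 12):
  (v3,v0,v4) [++-] → (-0.3589, 0.621657, 0)–(-0.3589, 1.1865, 0)  len=0.5648
  (v3,v4,v2) [+-+] → (-0.3589, 1.1865, 0)–(-0.3589, 0.621657, 0.823581)  len=0.9987
  (v4,v0,v5) [-+-] → (-0.3589, 0.621657, 0)–(-0.3589, 0, 0)  len=0.6217
  (v4,v5,v2) [--+] → (-0.3589, 0, 1.27679)–(-0.3589, 0.621657, 0.823581)  len=0.7693
  (v5,v0,v6) [-+-] → (-0.3589, 0, 0)–(-0.3589, -0.621657, 0)  len=0.6217
  (v5,v6,v2) [--+] → (-0.3589, -0.621657, 0.823581)–(-0.3589, 0, 1.27679)  len=0.7693
  (v6,v0,v7) [-++] → (-0.3589, -0.621657, 0)–(-0.3589, -1.1865, 0)  len=0.5648
  (v6,v7,v2) [-++] → (-0.3589, -1.1865, 0)–(-0.3589, -0.621657, 0.823581)  len=0.9987

Chained into 1 loop(s):
  loop 1: 8 segments, perimeter = 5.9090
Total perimeter = 5.909

loops=1 perimeter=5.909


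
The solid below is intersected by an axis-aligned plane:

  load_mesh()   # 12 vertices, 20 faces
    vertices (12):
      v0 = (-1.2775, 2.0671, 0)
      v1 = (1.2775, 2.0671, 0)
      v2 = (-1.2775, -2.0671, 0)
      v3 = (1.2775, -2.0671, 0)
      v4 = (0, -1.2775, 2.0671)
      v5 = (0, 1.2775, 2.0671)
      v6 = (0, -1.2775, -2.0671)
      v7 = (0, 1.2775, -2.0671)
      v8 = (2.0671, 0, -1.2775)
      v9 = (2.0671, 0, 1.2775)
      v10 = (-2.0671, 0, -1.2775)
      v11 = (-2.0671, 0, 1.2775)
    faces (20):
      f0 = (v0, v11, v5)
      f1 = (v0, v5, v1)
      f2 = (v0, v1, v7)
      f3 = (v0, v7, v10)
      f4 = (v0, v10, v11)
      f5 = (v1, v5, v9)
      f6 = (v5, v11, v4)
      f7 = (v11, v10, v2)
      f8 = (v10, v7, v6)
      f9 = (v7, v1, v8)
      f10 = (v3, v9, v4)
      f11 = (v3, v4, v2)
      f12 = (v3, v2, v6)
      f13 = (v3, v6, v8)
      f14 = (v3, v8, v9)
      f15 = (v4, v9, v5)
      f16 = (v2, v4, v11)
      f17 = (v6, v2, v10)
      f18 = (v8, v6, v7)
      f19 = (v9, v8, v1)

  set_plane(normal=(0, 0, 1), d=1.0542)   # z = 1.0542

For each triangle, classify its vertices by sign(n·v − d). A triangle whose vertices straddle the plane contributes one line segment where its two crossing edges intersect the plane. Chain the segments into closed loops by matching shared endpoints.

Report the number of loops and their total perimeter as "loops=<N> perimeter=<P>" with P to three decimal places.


loops=1 perimeter=11.422

Straddling triangles (10 of 20):
  (v0,v11,v5) [-++] → (-1.92908, 0.361318, 1.0542)–(-0.625988, 1.66441, 1.0542)  len=1.8429
  (v0,v5,v1) [-+-] → (-0.625988, 1.66441, 1.0542)–(0.625988, 1.66441, 1.0542)  len=1.2520
  (v0,v10,v11) [--+] → (-2.0671, 0, 1.0542)–(-1.92908, 0.361318, 1.0542)  len=0.3868
  (v1,v5,v9) [-++] → (0.625988, 1.66441, 1.0542)–(1.92908, 0.361318, 1.0542)  len=1.8429
  (v11,v10,v2) [+--] → (-2.0671, 0, 1.0542)–(-1.92908, -0.361318, 1.0542)  len=0.3868
  (v3,v9,v4) [-++] → (1.92908, -0.361318, 1.0542)–(0.625988, -1.66441, 1.0542)  len=1.8429
  (v3,v4,v2) [-+-] → (0.625988, -1.66441, 1.0542)–(-0.625988, -1.66441, 1.0542)  len=1.2520
  (v3,v8,v9) [--+] → (2.0671, 0, 1.0542)–(1.92908, -0.361318, 1.0542)  len=0.3868
  (v2,v4,v11) [-++] → (-0.625988, -1.66441, 1.0542)–(-1.92908, -0.361318, 1.0542)  len=1.8429
  (v9,v8,v1) [+--] → (2.0671, 0, 1.0542)–(1.92908, 0.361318, 1.0542)  len=0.3868

Chained into 1 loop(s):
  loop 1: 10 segments, perimeter = 11.4225
Total perimeter = 11.422


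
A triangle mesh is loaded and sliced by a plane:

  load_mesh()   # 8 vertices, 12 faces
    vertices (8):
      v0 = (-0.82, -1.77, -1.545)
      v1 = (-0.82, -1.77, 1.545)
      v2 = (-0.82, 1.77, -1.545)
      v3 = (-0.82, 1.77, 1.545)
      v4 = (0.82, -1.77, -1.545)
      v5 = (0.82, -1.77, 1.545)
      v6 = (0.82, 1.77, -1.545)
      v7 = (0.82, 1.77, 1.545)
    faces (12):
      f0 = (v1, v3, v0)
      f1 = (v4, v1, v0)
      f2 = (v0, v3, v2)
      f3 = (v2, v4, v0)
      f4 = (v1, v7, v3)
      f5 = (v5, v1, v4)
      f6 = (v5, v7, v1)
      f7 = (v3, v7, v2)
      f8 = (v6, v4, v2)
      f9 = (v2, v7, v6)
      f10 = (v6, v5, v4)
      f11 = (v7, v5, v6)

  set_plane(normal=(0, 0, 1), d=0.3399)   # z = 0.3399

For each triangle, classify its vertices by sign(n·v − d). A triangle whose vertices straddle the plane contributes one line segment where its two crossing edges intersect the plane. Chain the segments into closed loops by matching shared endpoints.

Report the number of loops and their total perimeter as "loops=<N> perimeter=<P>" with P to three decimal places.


loops=1 perimeter=10.360

Straddling triangles (8 of 12):
  (v1,v3,v0) [++-] → (-0.82, 0.3894, 0.3399)–(-0.82, -1.77, 0.3399)  len=2.1594
  (v4,v1,v0) [-+-] → (-0.1804, -1.77, 0.3399)–(-0.82, -1.77, 0.3399)  len=0.6396
  (v0,v3,v2) [-+-] → (-0.82, 0.3894, 0.3399)–(-0.82, 1.77, 0.3399)  len=1.3806
  (v5,v1,v4) [++-] → (-0.1804, -1.77, 0.3399)–(0.82, -1.77, 0.3399)  len=1.0004
  (v3,v7,v2) [++-] → (0.1804, 1.77, 0.3399)–(-0.82, 1.77, 0.3399)  len=1.0004
  (v2,v7,v6) [-+-] → (0.1804, 1.77, 0.3399)–(0.82, 1.77, 0.3399)  len=0.6396
  (v6,v5,v4) [-+-] → (0.82, -0.3894, 0.3399)–(0.82, -1.77, 0.3399)  len=1.3806
  (v7,v5,v6) [++-] → (0.82, -0.3894, 0.3399)–(0.82, 1.77, 0.3399)  len=2.1594

Chained into 1 loop(s):
  loop 1: 8 segments, perimeter = 10.3600
Total perimeter = 10.360


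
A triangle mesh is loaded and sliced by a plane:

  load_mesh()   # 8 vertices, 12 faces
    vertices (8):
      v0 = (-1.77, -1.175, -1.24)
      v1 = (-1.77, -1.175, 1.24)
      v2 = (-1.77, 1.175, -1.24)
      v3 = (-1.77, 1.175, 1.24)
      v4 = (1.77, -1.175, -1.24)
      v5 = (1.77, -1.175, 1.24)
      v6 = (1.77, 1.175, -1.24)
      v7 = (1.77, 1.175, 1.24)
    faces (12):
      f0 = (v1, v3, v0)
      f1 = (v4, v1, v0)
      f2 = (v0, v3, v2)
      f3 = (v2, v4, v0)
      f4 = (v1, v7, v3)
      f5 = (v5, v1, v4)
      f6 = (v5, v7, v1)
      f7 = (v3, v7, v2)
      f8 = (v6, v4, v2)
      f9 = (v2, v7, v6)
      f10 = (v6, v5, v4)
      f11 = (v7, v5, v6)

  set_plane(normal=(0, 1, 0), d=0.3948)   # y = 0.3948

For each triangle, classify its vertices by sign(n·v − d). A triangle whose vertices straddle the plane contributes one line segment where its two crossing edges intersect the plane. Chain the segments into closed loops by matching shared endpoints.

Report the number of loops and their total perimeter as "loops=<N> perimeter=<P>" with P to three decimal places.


Straddling triangles (8 of 12):
  (v1,v3,v0) [-+-] → (-1.77, 0.3948, 1.24)–(-1.77, 0.3948, 0.41664)  len=0.8234
  (v0,v3,v2) [-++] → (-1.77, 0.3948, 0.41664)–(-1.77, 0.3948, -1.24)  len=1.6566
  (v2,v4,v0) [+--] → (-0.59472, 0.3948, -1.24)–(-1.77, 0.3948, -1.24)  len=1.1753
  (v1,v7,v3) [-++] → (0.59472, 0.3948, 1.24)–(-1.77, 0.3948, 1.24)  len=2.3647
  (v5,v7,v1) [-+-] → (1.77, 0.3948, 1.24)–(0.59472, 0.3948, 1.24)  len=1.1753
  (v6,v4,v2) [+-+] → (1.77, 0.3948, -1.24)–(-0.59472, 0.3948, -1.24)  len=2.3647
  (v6,v5,v4) [+--] → (1.77, 0.3948, -0.41664)–(1.77, 0.3948, -1.24)  len=0.8234
  (v7,v5,v6) [+-+] → (1.77, 0.3948, 1.24)–(1.77, 0.3948, -0.41664)  len=1.6566

Chained into 1 loop(s):
  loop 1: 8 segments, perimeter = 12.0400
Total perimeter = 12.040

loops=1 perimeter=12.040


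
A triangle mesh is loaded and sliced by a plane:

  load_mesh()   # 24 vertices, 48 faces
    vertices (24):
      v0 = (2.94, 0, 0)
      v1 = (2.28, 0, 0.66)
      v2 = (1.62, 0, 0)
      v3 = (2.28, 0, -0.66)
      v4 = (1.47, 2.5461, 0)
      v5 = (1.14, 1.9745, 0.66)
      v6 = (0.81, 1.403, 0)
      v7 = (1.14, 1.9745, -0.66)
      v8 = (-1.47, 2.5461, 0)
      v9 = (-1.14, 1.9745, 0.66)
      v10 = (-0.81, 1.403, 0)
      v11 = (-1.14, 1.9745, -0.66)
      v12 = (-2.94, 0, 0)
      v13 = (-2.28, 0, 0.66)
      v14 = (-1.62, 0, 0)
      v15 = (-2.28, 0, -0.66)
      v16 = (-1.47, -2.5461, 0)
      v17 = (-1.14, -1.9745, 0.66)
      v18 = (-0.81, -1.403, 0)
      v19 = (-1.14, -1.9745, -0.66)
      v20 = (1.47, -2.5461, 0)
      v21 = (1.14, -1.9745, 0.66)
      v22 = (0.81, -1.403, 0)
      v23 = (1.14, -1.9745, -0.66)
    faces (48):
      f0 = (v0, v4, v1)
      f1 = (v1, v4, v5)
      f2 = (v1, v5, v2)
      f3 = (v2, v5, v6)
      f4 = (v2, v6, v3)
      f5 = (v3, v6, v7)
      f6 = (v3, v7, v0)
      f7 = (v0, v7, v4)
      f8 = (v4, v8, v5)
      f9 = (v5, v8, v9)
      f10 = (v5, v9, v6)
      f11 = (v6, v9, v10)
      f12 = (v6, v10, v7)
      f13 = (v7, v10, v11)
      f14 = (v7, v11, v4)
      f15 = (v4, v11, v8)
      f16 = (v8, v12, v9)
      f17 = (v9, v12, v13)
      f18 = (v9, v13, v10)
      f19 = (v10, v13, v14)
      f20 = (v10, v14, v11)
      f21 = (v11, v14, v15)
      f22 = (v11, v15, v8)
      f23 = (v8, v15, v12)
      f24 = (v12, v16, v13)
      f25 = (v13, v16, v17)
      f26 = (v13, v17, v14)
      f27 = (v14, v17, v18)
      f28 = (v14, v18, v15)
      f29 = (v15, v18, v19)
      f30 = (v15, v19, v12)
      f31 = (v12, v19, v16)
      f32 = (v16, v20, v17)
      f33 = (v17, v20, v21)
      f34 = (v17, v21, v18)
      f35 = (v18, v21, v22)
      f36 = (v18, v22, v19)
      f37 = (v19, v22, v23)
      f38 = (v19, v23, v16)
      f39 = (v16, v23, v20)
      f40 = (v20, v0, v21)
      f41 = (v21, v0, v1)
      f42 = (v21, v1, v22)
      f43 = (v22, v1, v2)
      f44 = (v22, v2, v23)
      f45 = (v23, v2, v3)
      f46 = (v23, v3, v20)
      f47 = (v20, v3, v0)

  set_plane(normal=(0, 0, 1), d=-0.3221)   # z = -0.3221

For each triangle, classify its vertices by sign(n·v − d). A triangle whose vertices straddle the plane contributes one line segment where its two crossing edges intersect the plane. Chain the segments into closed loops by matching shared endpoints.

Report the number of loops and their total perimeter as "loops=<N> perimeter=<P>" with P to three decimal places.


loops=2 perimeter=27.360

Straddling triangles (24 of 48):
  (v2,v6,v3) [++-] → (1.5274, 0.718293, -0.3221)–(1.9421, 0, -0.3221)  len=0.8294
  (v3,v6,v7) [-+-] → (1.5274, 0.718293, -0.3221)–(0.97105, 1.68191, -0.3221)  len=1.1127
  (v3,v7,v0) [--+] → (2.06155, 0.963616, -0.3221)–(2.6179, 0, -0.3221)  len=1.1127
  (v0,v7,v4) [+-+] → (2.06155, 0.963616, -0.3221)–(1.30895, 2.26714, -0.3221)  len=1.5052
  (v6,v10,v7) [++-] → (0.141659, 1.68191, -0.3221)–(0.97105, 1.68191, -0.3221)  len=0.8294
  (v7,v10,v11) [-+-] → (0.141659, 1.68191, -0.3221)–(-0.97105, 1.68191, -0.3221)  len=1.1127
  (v7,v11,v4) [--+] → (0.196241, 2.26714, -0.3221)–(1.30895, 2.26714, -0.3221)  len=1.1127
  (v4,v11,v8) [+-+] → (0.196241, 2.26714, -0.3221)–(-1.30895, 2.26714, -0.3221)  len=1.5052
  (v10,v14,v11) [++-] → (-1.38575, 0.963616, -0.3221)–(-0.97105, 1.68191, -0.3221)  len=0.8294
  (v11,v14,v15) [-+-] → (-1.38575, 0.963616, -0.3221)–(-1.9421, 0, -0.3221)  len=1.1127
  (v11,v15,v8) [--+] → (-1.8653, 1.30353, -0.3221)–(-1.30895, 2.26714, -0.3221)  len=1.1127
  (v8,v15,v12) [+-+] → (-1.8653, 1.30353, -0.3221)–(-2.6179, 0, -0.3221)  len=1.5052
  (v14,v18,v15) [++-] → (-1.5274, -0.718293, -0.3221)–(-1.9421, 0, -0.3221)  len=0.8294
  (v15,v18,v19) [-+-] → (-1.5274, -0.718293, -0.3221)–(-0.97105, -1.68191, -0.3221)  len=1.1127
  (v15,v19,v12) [--+] → (-2.06155, -0.963616, -0.3221)–(-2.6179, 0, -0.3221)  len=1.1127
  (v12,v19,v16) [+-+] → (-2.06155, -0.963616, -0.3221)–(-1.30895, -2.26714, -0.3221)  len=1.5052
  (v18,v22,v19) [++-] → (-0.141659, -1.68191, -0.3221)–(-0.97105, -1.68191, -0.3221)  len=0.8294
  (v19,v22,v23) [-+-] → (-0.141659, -1.68191, -0.3221)–(0.97105, -1.68191, -0.3221)  len=1.1127
  (v19,v23,v16) [--+] → (-0.196241, -2.26714, -0.3221)–(-1.30895, -2.26714, -0.3221)  len=1.1127
  (v16,v23,v20) [+-+] → (-0.196241, -2.26714, -0.3221)–(1.30895, -2.26714, -0.3221)  len=1.5052
  (v22,v2,v23) [++-] → (1.38575, -0.963616, -0.3221)–(0.97105, -1.68191, -0.3221)  len=0.8294
  (v23,v2,v3) [-+-] → (1.38575, -0.963616, -0.3221)–(1.9421, 0, -0.3221)  len=1.1127
  (v23,v3,v20) [--+] → (1.8653, -1.30353, -0.3221)–(1.30895, -2.26714, -0.3221)  len=1.1127
  (v20,v3,v0) [+-+] → (1.8653, -1.30353, -0.3221)–(2.6179, 0, -0.3221)  len=1.5052

Chained into 2 loop(s):
  loop 1: 12 segments, perimeter = 11.6526
  loop 2: 12 segments, perimeter = 15.7073
Total perimeter = 27.360


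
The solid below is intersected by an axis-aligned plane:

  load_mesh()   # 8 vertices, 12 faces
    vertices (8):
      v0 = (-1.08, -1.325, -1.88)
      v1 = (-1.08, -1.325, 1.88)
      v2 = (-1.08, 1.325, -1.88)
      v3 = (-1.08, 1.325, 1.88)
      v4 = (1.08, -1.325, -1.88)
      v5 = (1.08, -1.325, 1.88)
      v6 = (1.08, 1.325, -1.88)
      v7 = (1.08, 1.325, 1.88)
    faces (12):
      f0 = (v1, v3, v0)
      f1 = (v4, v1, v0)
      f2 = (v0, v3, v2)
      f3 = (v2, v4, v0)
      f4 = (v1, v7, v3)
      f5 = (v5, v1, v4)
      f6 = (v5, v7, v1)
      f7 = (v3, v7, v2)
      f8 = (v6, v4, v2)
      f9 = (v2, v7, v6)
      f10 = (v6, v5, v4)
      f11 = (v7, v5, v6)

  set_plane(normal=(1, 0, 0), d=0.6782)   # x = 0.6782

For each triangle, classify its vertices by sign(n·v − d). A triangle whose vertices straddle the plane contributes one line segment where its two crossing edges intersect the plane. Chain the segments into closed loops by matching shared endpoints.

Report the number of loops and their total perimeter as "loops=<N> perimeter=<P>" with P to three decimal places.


loops=1 perimeter=12.820

Straddling triangles (8 of 12):
  (v4,v1,v0) [+--] → (0.6782, -1.325, -1.18057)–(0.6782, -1.325, -1.88)  len=0.6994
  (v2,v4,v0) [-+-] → (0.6782, -0.832051, -1.88)–(0.6782, -1.325, -1.88)  len=0.4929
  (v1,v7,v3) [-+-] → (0.6782, 0.832051, 1.88)–(0.6782, 1.325, 1.88)  len=0.4929
  (v5,v1,v4) [+-+] → (0.6782, -1.325, 1.88)–(0.6782, -1.325, -1.18057)  len=3.0606
  (v5,v7,v1) [++-] → (0.6782, 0.832051, 1.88)–(0.6782, -1.325, 1.88)  len=2.1571
  (v3,v7,v2) [-+-] → (0.6782, 1.325, 1.88)–(0.6782, 1.325, 1.18057)  len=0.6994
  (v6,v4,v2) [++-] → (0.6782, -0.832051, -1.88)–(0.6782, 1.325, -1.88)  len=2.1571
  (v2,v7,v6) [-++] → (0.6782, 1.325, 1.18057)–(0.6782, 1.325, -1.88)  len=3.0606

Chained into 1 loop(s):
  loop 1: 8 segments, perimeter = 12.8200
Total perimeter = 12.820


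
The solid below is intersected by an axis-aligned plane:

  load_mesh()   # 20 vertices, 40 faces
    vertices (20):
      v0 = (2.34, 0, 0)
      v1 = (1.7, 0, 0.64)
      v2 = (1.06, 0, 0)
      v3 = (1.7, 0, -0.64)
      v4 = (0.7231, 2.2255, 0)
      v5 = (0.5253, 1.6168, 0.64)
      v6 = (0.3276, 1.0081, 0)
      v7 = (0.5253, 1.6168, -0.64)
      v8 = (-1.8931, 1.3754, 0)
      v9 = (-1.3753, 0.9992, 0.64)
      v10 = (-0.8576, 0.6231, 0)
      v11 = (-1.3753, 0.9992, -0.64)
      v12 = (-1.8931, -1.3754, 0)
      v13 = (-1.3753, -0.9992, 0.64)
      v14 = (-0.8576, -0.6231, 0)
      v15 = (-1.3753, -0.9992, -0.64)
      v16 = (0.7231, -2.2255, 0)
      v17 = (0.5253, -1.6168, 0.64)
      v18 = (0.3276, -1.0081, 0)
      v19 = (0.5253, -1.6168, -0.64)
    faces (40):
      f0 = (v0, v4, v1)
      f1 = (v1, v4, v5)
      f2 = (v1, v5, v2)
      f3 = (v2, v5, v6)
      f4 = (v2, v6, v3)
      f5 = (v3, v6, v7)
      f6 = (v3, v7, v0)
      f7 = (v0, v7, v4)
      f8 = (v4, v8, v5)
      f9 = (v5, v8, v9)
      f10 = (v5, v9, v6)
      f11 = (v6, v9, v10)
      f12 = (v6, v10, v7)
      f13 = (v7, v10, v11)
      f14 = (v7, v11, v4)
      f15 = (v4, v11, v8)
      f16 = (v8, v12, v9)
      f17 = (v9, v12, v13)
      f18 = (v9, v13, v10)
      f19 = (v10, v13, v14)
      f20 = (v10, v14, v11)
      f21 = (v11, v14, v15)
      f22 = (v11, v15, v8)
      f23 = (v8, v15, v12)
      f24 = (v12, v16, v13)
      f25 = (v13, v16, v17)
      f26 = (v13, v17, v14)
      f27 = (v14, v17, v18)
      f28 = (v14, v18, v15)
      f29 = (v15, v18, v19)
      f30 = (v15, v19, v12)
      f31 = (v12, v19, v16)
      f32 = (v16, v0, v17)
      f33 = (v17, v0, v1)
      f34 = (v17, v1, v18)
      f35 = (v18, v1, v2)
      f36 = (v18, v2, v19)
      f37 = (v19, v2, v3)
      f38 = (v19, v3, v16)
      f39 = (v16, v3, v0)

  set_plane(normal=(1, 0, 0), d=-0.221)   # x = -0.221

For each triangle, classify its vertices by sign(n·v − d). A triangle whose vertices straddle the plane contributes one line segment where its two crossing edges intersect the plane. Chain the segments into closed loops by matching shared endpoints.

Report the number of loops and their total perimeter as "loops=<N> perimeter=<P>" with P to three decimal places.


Straddling triangles (16 of 40):
  (v4,v8,v5) [+-+] → (-0.221, 1.91873, 0)–(-0.221, 1.54231, 0.442501)  len=0.5809
  (v5,v8,v9) [+--] → (-0.221, 1.54231, 0.442501)–(-0.221, 1.37429, 0.64)  len=0.2593
  (v5,v9,v6) [+-+] → (-0.221, 1.37429, 0.64)–(-0.221, 1.00523, 0.20618)  len=0.5696
  (v6,v9,v10) [+--] → (-0.221, 1.00523, 0.20618)–(-0.221, 0.829893, 0)  len=0.2707
  (v6,v10,v7) [+-+] → (-0.221, 0.829893, 0)–(-0.221, 1.08054, -0.294616)  len=0.3868
  (v7,v10,v11) [+--] → (-0.221, 1.08054, -0.294616)–(-0.221, 1.37429, -0.64)  len=0.4534
  (v7,v11,v4) [+-+] → (-0.221, 1.37429, -0.64)–(-0.221, 1.67377, -0.287945)  len=0.4622
  (v4,v11,v8) [+--] → (-0.221, 1.67377, -0.287945)–(-0.221, 1.91873, 0)  len=0.3780
  (v12,v16,v13) [-+-] → (-0.221, -1.91873, 0)–(-0.221, -1.67377, 0.287945)  len=0.3780
  (v13,v16,v17) [-++] → (-0.221, -1.67377, 0.287945)–(-0.221, -1.37429, 0.64)  len=0.4622
  (v13,v17,v14) [-+-] → (-0.221, -1.37429, 0.64)–(-0.221, -1.08054, 0.294616)  len=0.4534
  (v14,v17,v18) [-++] → (-0.221, -1.08054, 0.294616)–(-0.221, -0.829893, 0)  len=0.3868
  (v14,v18,v15) [-+-] → (-0.221, -0.829893, 0)–(-0.221, -1.00523, -0.20618)  len=0.2707
  (v15,v18,v19) [-++] → (-0.221, -1.00523, -0.20618)–(-0.221, -1.37429, -0.64)  len=0.5696
  (v15,v19,v12) [-+-] → (-0.221, -1.37429, -0.64)–(-0.221, -1.54231, -0.442501)  len=0.2593
  (v12,v19,v16) [-++] → (-0.221, -1.54231, -0.442501)–(-0.221, -1.91873, 0)  len=0.5809

Chained into 2 loop(s):
  loop 1: 8 segments, perimeter = 3.3609
  loop 2: 8 segments, perimeter = 3.3609
Total perimeter = 6.722

loops=2 perimeter=6.722
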